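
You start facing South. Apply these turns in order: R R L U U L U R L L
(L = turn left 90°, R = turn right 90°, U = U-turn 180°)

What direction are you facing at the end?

Answer: Final heading: West

Derivation:
Start: South
  R (right (90° clockwise)) -> West
  R (right (90° clockwise)) -> North
  L (left (90° counter-clockwise)) -> West
  U (U-turn (180°)) -> East
  U (U-turn (180°)) -> West
  L (left (90° counter-clockwise)) -> South
  U (U-turn (180°)) -> North
  R (right (90° clockwise)) -> East
  L (left (90° counter-clockwise)) -> North
  L (left (90° counter-clockwise)) -> West
Final: West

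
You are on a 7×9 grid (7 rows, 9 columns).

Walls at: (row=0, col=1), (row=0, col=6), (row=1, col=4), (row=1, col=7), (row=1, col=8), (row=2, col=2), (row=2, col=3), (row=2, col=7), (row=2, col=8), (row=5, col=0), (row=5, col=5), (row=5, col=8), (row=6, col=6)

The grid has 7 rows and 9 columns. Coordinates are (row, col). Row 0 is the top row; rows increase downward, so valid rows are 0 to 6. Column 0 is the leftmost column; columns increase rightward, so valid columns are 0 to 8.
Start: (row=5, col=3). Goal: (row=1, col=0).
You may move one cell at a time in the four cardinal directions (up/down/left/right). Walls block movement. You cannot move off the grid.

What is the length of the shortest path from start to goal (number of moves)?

BFS from (row=5, col=3) until reaching (row=1, col=0):
  Distance 0: (row=5, col=3)
  Distance 1: (row=4, col=3), (row=5, col=2), (row=5, col=4), (row=6, col=3)
  Distance 2: (row=3, col=3), (row=4, col=2), (row=4, col=4), (row=5, col=1), (row=6, col=2), (row=6, col=4)
  Distance 3: (row=3, col=2), (row=3, col=4), (row=4, col=1), (row=4, col=5), (row=6, col=1), (row=6, col=5)
  Distance 4: (row=2, col=4), (row=3, col=1), (row=3, col=5), (row=4, col=0), (row=4, col=6), (row=6, col=0)
  Distance 5: (row=2, col=1), (row=2, col=5), (row=3, col=0), (row=3, col=6), (row=4, col=7), (row=5, col=6)
  Distance 6: (row=1, col=1), (row=1, col=5), (row=2, col=0), (row=2, col=6), (row=3, col=7), (row=4, col=8), (row=5, col=7)
  Distance 7: (row=0, col=5), (row=1, col=0), (row=1, col=2), (row=1, col=6), (row=3, col=8), (row=6, col=7)  <- goal reached here
One shortest path (7 moves): (row=5, col=3) -> (row=5, col=2) -> (row=5, col=1) -> (row=4, col=1) -> (row=4, col=0) -> (row=3, col=0) -> (row=2, col=0) -> (row=1, col=0)

Answer: Shortest path length: 7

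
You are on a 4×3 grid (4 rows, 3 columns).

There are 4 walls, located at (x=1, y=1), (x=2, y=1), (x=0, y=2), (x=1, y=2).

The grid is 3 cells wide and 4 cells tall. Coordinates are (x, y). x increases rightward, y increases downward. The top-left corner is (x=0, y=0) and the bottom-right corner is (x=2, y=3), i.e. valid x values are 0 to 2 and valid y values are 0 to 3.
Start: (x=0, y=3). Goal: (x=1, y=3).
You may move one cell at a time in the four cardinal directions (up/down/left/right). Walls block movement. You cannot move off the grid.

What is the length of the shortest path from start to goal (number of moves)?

Answer: Shortest path length: 1

Derivation:
BFS from (x=0, y=3) until reaching (x=1, y=3):
  Distance 0: (x=0, y=3)
  Distance 1: (x=1, y=3)  <- goal reached here
One shortest path (1 moves): (x=0, y=3) -> (x=1, y=3)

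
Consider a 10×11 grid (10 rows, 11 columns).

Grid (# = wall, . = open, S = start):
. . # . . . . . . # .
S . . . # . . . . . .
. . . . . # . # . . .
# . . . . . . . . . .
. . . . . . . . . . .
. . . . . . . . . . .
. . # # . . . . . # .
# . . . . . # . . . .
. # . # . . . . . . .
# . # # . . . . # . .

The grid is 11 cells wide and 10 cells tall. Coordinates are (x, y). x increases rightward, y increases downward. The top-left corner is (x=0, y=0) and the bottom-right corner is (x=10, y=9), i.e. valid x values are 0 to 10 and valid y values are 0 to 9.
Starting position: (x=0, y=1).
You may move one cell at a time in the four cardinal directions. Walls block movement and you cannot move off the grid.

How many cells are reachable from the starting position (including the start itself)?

Answer: Reachable cells: 91

Derivation:
BFS flood-fill from (x=0, y=1):
  Distance 0: (x=0, y=1)
  Distance 1: (x=0, y=0), (x=1, y=1), (x=0, y=2)
  Distance 2: (x=1, y=0), (x=2, y=1), (x=1, y=2)
  Distance 3: (x=3, y=1), (x=2, y=2), (x=1, y=3)
  Distance 4: (x=3, y=0), (x=3, y=2), (x=2, y=3), (x=1, y=4)
  Distance 5: (x=4, y=0), (x=4, y=2), (x=3, y=3), (x=0, y=4), (x=2, y=4), (x=1, y=5)
  Distance 6: (x=5, y=0), (x=4, y=3), (x=3, y=4), (x=0, y=5), (x=2, y=5), (x=1, y=6)
  Distance 7: (x=6, y=0), (x=5, y=1), (x=5, y=3), (x=4, y=4), (x=3, y=5), (x=0, y=6), (x=1, y=7)
  Distance 8: (x=7, y=0), (x=6, y=1), (x=6, y=3), (x=5, y=4), (x=4, y=5), (x=2, y=7)
  Distance 9: (x=8, y=0), (x=7, y=1), (x=6, y=2), (x=7, y=3), (x=6, y=4), (x=5, y=5), (x=4, y=6), (x=3, y=7), (x=2, y=8)
  Distance 10: (x=8, y=1), (x=8, y=3), (x=7, y=4), (x=6, y=5), (x=5, y=6), (x=4, y=7)
  Distance 11: (x=9, y=1), (x=8, y=2), (x=9, y=3), (x=8, y=4), (x=7, y=5), (x=6, y=6), (x=5, y=7), (x=4, y=8)
  Distance 12: (x=10, y=1), (x=9, y=2), (x=10, y=3), (x=9, y=4), (x=8, y=5), (x=7, y=6), (x=5, y=8), (x=4, y=9)
  Distance 13: (x=10, y=0), (x=10, y=2), (x=10, y=4), (x=9, y=5), (x=8, y=6), (x=7, y=7), (x=6, y=8), (x=5, y=9)
  Distance 14: (x=10, y=5), (x=8, y=7), (x=7, y=8), (x=6, y=9)
  Distance 15: (x=10, y=6), (x=9, y=7), (x=8, y=8), (x=7, y=9)
  Distance 16: (x=10, y=7), (x=9, y=8)
  Distance 17: (x=10, y=8), (x=9, y=9)
  Distance 18: (x=10, y=9)
Total reachable: 91 (grid has 93 open cells total)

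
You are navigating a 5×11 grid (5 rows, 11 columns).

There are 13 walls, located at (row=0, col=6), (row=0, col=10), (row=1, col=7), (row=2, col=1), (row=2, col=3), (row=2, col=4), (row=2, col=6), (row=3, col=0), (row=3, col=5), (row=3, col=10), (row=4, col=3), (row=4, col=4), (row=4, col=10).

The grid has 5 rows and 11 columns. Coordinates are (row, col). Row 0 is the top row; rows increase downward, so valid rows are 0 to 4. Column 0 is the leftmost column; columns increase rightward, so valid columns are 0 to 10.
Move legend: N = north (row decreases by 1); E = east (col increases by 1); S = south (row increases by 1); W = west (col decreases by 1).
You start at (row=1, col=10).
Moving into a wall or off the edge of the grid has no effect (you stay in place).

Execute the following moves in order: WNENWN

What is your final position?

Start: (row=1, col=10)
  W (west): (row=1, col=10) -> (row=1, col=9)
  N (north): (row=1, col=9) -> (row=0, col=9)
  E (east): blocked, stay at (row=0, col=9)
  N (north): blocked, stay at (row=0, col=9)
  W (west): (row=0, col=9) -> (row=0, col=8)
  N (north): blocked, stay at (row=0, col=8)
Final: (row=0, col=8)

Answer: Final position: (row=0, col=8)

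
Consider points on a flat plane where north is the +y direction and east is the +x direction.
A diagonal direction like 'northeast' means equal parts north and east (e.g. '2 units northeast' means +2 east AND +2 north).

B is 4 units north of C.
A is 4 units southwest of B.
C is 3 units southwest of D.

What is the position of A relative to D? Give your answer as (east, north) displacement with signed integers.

Place D at the origin (east=0, north=0).
  C is 3 units southwest of D: delta (east=-3, north=-3); C at (east=-3, north=-3).
  B is 4 units north of C: delta (east=+0, north=+4); B at (east=-3, north=1).
  A is 4 units southwest of B: delta (east=-4, north=-4); A at (east=-7, north=-3).
Therefore A relative to D: (east=-7, north=-3).

Answer: A is at (east=-7, north=-3) relative to D.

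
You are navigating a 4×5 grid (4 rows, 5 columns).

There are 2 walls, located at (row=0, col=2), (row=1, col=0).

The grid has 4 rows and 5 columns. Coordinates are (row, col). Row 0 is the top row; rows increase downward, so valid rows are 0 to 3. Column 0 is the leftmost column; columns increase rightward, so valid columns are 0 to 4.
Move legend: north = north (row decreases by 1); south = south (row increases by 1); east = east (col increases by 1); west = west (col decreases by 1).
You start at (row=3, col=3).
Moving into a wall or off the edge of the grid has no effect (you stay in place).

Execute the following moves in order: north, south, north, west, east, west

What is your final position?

Answer: Final position: (row=2, col=2)

Derivation:
Start: (row=3, col=3)
  north (north): (row=3, col=3) -> (row=2, col=3)
  south (south): (row=2, col=3) -> (row=3, col=3)
  north (north): (row=3, col=3) -> (row=2, col=3)
  west (west): (row=2, col=3) -> (row=2, col=2)
  east (east): (row=2, col=2) -> (row=2, col=3)
  west (west): (row=2, col=3) -> (row=2, col=2)
Final: (row=2, col=2)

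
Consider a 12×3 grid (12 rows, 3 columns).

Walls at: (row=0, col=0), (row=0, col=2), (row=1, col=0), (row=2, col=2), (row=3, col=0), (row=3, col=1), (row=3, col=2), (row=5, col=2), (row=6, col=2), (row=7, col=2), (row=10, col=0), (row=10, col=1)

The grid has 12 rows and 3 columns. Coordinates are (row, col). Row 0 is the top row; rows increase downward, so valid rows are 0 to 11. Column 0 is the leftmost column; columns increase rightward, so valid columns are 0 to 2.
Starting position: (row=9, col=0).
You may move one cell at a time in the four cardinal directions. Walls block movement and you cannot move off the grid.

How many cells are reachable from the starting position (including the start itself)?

BFS flood-fill from (row=9, col=0):
  Distance 0: (row=9, col=0)
  Distance 1: (row=8, col=0), (row=9, col=1)
  Distance 2: (row=7, col=0), (row=8, col=1), (row=9, col=2)
  Distance 3: (row=6, col=0), (row=7, col=1), (row=8, col=2), (row=10, col=2)
  Distance 4: (row=5, col=0), (row=6, col=1), (row=11, col=2)
  Distance 5: (row=4, col=0), (row=5, col=1), (row=11, col=1)
  Distance 6: (row=4, col=1), (row=11, col=0)
  Distance 7: (row=4, col=2)
Total reachable: 19 (grid has 24 open cells total)

Answer: Reachable cells: 19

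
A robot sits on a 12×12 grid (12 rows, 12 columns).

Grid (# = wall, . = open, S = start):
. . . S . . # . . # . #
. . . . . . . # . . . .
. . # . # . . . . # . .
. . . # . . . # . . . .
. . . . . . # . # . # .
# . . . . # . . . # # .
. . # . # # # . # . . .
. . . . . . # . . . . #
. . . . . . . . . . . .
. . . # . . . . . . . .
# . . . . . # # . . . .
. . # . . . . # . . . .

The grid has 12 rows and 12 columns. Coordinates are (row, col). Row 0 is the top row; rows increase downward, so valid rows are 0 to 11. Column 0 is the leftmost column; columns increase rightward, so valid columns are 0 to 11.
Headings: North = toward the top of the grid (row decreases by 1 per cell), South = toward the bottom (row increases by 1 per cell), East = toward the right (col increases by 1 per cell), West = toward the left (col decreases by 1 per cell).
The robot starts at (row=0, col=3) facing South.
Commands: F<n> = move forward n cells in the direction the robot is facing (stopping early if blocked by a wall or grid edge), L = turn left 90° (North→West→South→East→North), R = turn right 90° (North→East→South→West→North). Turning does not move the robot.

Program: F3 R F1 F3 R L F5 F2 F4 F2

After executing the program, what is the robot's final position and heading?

Answer: Final position: (row=2, col=3), facing West

Derivation:
Start: (row=0, col=3), facing South
  F3: move forward 2/3 (blocked), now at (row=2, col=3)
  R: turn right, now facing West
  F1: move forward 0/1 (blocked), now at (row=2, col=3)
  F3: move forward 0/3 (blocked), now at (row=2, col=3)
  R: turn right, now facing North
  L: turn left, now facing West
  F5: move forward 0/5 (blocked), now at (row=2, col=3)
  F2: move forward 0/2 (blocked), now at (row=2, col=3)
  F4: move forward 0/4 (blocked), now at (row=2, col=3)
  F2: move forward 0/2 (blocked), now at (row=2, col=3)
Final: (row=2, col=3), facing West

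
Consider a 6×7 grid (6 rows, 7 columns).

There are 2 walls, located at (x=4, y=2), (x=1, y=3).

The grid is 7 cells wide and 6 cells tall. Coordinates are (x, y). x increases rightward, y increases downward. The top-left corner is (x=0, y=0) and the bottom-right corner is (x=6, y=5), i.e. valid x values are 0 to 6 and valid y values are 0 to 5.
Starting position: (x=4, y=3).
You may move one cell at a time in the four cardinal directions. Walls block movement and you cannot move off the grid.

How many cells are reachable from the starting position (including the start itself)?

Answer: Reachable cells: 40

Derivation:
BFS flood-fill from (x=4, y=3):
  Distance 0: (x=4, y=3)
  Distance 1: (x=3, y=3), (x=5, y=3), (x=4, y=4)
  Distance 2: (x=3, y=2), (x=5, y=2), (x=2, y=3), (x=6, y=3), (x=3, y=4), (x=5, y=4), (x=4, y=5)
  Distance 3: (x=3, y=1), (x=5, y=1), (x=2, y=2), (x=6, y=2), (x=2, y=4), (x=6, y=4), (x=3, y=5), (x=5, y=5)
  Distance 4: (x=3, y=0), (x=5, y=0), (x=2, y=1), (x=4, y=1), (x=6, y=1), (x=1, y=2), (x=1, y=4), (x=2, y=5), (x=6, y=5)
  Distance 5: (x=2, y=0), (x=4, y=0), (x=6, y=0), (x=1, y=1), (x=0, y=2), (x=0, y=4), (x=1, y=5)
  Distance 6: (x=1, y=0), (x=0, y=1), (x=0, y=3), (x=0, y=5)
  Distance 7: (x=0, y=0)
Total reachable: 40 (grid has 40 open cells total)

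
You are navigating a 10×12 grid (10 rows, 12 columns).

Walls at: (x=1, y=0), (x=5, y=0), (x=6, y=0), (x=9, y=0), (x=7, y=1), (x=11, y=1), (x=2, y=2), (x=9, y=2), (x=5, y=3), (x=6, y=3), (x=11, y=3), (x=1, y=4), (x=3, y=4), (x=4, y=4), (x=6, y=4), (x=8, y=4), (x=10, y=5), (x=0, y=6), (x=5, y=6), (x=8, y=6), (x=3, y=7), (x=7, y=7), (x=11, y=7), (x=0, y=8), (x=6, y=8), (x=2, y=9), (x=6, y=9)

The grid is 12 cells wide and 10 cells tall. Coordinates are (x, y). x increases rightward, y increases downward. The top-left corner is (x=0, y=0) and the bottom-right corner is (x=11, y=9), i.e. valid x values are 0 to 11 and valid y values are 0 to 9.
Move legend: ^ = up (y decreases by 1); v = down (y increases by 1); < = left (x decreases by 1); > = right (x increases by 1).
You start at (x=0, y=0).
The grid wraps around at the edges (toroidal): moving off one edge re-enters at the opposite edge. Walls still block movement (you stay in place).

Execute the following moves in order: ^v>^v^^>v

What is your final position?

Answer: Final position: (x=1, y=9)

Derivation:
Start: (x=0, y=0)
  ^ (up): (x=0, y=0) -> (x=0, y=9)
  v (down): (x=0, y=9) -> (x=0, y=0)
  > (right): blocked, stay at (x=0, y=0)
  ^ (up): (x=0, y=0) -> (x=0, y=9)
  v (down): (x=0, y=9) -> (x=0, y=0)
  ^ (up): (x=0, y=0) -> (x=0, y=9)
  ^ (up): blocked, stay at (x=0, y=9)
  > (right): (x=0, y=9) -> (x=1, y=9)
  v (down): blocked, stay at (x=1, y=9)
Final: (x=1, y=9)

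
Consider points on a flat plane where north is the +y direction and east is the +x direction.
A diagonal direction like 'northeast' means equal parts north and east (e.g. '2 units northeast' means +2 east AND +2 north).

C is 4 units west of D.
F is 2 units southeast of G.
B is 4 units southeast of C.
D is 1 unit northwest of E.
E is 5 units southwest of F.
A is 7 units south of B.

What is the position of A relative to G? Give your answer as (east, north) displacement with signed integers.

Place G at the origin (east=0, north=0).
  F is 2 units southeast of G: delta (east=+2, north=-2); F at (east=2, north=-2).
  E is 5 units southwest of F: delta (east=-5, north=-5); E at (east=-3, north=-7).
  D is 1 unit northwest of E: delta (east=-1, north=+1); D at (east=-4, north=-6).
  C is 4 units west of D: delta (east=-4, north=+0); C at (east=-8, north=-6).
  B is 4 units southeast of C: delta (east=+4, north=-4); B at (east=-4, north=-10).
  A is 7 units south of B: delta (east=+0, north=-7); A at (east=-4, north=-17).
Therefore A relative to G: (east=-4, north=-17).

Answer: A is at (east=-4, north=-17) relative to G.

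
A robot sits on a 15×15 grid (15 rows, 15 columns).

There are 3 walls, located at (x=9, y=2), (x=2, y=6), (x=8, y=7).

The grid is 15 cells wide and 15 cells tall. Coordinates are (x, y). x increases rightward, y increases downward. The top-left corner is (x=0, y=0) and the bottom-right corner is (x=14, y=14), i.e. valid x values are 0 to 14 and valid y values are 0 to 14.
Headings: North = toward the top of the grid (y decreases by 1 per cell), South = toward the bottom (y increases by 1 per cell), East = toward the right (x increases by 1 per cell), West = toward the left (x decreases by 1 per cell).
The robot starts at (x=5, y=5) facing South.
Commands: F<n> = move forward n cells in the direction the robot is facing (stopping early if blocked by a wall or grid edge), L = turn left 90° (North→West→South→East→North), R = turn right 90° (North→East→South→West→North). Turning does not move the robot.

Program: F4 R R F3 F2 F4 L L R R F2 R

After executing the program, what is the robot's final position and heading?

Answer: Final position: (x=5, y=0), facing East

Derivation:
Start: (x=5, y=5), facing South
  F4: move forward 4, now at (x=5, y=9)
  R: turn right, now facing West
  R: turn right, now facing North
  F3: move forward 3, now at (x=5, y=6)
  F2: move forward 2, now at (x=5, y=4)
  F4: move forward 4, now at (x=5, y=0)
  L: turn left, now facing West
  L: turn left, now facing South
  R: turn right, now facing West
  R: turn right, now facing North
  F2: move forward 0/2 (blocked), now at (x=5, y=0)
  R: turn right, now facing East
Final: (x=5, y=0), facing East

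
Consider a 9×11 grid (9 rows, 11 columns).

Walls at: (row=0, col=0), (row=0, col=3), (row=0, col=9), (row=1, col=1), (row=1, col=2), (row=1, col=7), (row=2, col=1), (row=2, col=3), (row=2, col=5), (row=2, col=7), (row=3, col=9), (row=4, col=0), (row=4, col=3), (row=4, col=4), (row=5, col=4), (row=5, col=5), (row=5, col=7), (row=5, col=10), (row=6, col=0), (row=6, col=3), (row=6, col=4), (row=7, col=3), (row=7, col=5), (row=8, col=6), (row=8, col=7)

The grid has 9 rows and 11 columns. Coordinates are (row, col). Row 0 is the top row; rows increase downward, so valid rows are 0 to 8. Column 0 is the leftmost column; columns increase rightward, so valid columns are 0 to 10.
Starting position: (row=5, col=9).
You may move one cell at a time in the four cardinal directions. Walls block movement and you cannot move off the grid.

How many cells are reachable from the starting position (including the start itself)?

Answer: Reachable cells: 72

Derivation:
BFS flood-fill from (row=5, col=9):
  Distance 0: (row=5, col=9)
  Distance 1: (row=4, col=9), (row=5, col=8), (row=6, col=9)
  Distance 2: (row=4, col=8), (row=4, col=10), (row=6, col=8), (row=6, col=10), (row=7, col=9)
  Distance 3: (row=3, col=8), (row=3, col=10), (row=4, col=7), (row=6, col=7), (row=7, col=8), (row=7, col=10), (row=8, col=9)
  Distance 4: (row=2, col=8), (row=2, col=10), (row=3, col=7), (row=4, col=6), (row=6, col=6), (row=7, col=7), (row=8, col=8), (row=8, col=10)
  Distance 5: (row=1, col=8), (row=1, col=10), (row=2, col=9), (row=3, col=6), (row=4, col=5), (row=5, col=6), (row=6, col=5), (row=7, col=6)
  Distance 6: (row=0, col=8), (row=0, col=10), (row=1, col=9), (row=2, col=6), (row=3, col=5)
  Distance 7: (row=0, col=7), (row=1, col=6), (row=3, col=4)
  Distance 8: (row=0, col=6), (row=1, col=5), (row=2, col=4), (row=3, col=3)
  Distance 9: (row=0, col=5), (row=1, col=4), (row=3, col=2)
  Distance 10: (row=0, col=4), (row=1, col=3), (row=2, col=2), (row=3, col=1), (row=4, col=2)
  Distance 11: (row=3, col=0), (row=4, col=1), (row=5, col=2)
  Distance 12: (row=2, col=0), (row=5, col=1), (row=5, col=3), (row=6, col=2)
  Distance 13: (row=1, col=0), (row=5, col=0), (row=6, col=1), (row=7, col=2)
  Distance 14: (row=7, col=1), (row=8, col=2)
  Distance 15: (row=7, col=0), (row=8, col=1), (row=8, col=3)
  Distance 16: (row=8, col=0), (row=8, col=4)
  Distance 17: (row=7, col=4), (row=8, col=5)
Total reachable: 72 (grid has 74 open cells total)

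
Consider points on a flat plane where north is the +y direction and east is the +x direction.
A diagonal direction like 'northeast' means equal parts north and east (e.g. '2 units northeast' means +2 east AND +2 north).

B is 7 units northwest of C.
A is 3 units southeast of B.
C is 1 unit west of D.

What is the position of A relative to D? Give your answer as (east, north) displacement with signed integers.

Place D at the origin (east=0, north=0).
  C is 1 unit west of D: delta (east=-1, north=+0); C at (east=-1, north=0).
  B is 7 units northwest of C: delta (east=-7, north=+7); B at (east=-8, north=7).
  A is 3 units southeast of B: delta (east=+3, north=-3); A at (east=-5, north=4).
Therefore A relative to D: (east=-5, north=4).

Answer: A is at (east=-5, north=4) relative to D.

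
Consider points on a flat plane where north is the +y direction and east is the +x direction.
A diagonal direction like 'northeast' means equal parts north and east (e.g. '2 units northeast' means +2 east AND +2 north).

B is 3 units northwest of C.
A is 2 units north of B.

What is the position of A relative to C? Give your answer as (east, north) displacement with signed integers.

Place C at the origin (east=0, north=0).
  B is 3 units northwest of C: delta (east=-3, north=+3); B at (east=-3, north=3).
  A is 2 units north of B: delta (east=+0, north=+2); A at (east=-3, north=5).
Therefore A relative to C: (east=-3, north=5).

Answer: A is at (east=-3, north=5) relative to C.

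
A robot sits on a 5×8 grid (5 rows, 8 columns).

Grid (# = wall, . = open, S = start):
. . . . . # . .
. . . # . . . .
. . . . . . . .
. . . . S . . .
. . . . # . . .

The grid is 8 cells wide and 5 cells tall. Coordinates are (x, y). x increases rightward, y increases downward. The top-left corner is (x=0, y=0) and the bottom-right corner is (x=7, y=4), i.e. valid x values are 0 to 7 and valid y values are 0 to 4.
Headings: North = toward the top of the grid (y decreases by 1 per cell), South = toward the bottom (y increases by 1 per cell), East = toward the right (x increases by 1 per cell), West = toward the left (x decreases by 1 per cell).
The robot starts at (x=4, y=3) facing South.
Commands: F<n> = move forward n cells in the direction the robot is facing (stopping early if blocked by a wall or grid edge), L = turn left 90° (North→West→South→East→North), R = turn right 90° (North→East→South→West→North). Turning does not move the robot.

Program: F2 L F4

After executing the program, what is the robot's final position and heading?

Answer: Final position: (x=7, y=3), facing East

Derivation:
Start: (x=4, y=3), facing South
  F2: move forward 0/2 (blocked), now at (x=4, y=3)
  L: turn left, now facing East
  F4: move forward 3/4 (blocked), now at (x=7, y=3)
Final: (x=7, y=3), facing East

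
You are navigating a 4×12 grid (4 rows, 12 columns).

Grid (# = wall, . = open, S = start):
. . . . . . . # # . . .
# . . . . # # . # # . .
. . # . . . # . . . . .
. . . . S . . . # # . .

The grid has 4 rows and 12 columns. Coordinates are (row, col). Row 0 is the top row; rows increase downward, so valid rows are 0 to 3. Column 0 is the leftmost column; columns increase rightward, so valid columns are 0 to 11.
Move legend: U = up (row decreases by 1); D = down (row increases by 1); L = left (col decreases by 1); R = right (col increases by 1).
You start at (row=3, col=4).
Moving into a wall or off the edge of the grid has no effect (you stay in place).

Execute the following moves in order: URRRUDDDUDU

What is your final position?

Answer: Final position: (row=2, col=5)

Derivation:
Start: (row=3, col=4)
  U (up): (row=3, col=4) -> (row=2, col=4)
  R (right): (row=2, col=4) -> (row=2, col=5)
  R (right): blocked, stay at (row=2, col=5)
  R (right): blocked, stay at (row=2, col=5)
  U (up): blocked, stay at (row=2, col=5)
  D (down): (row=2, col=5) -> (row=3, col=5)
  D (down): blocked, stay at (row=3, col=5)
  D (down): blocked, stay at (row=3, col=5)
  U (up): (row=3, col=5) -> (row=2, col=5)
  D (down): (row=2, col=5) -> (row=3, col=5)
  U (up): (row=3, col=5) -> (row=2, col=5)
Final: (row=2, col=5)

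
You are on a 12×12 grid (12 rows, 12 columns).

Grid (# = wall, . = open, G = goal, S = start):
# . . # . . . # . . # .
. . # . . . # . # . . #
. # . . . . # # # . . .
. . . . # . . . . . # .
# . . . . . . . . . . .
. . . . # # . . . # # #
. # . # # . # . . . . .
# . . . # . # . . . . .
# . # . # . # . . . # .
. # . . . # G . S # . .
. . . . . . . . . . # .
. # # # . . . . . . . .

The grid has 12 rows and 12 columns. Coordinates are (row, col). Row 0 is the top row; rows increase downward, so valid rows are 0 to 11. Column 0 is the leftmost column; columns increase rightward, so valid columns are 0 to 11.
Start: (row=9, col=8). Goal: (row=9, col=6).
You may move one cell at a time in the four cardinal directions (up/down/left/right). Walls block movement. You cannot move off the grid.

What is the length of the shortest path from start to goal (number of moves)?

BFS from (row=9, col=8) until reaching (row=9, col=6):
  Distance 0: (row=9, col=8)
  Distance 1: (row=8, col=8), (row=9, col=7), (row=10, col=8)
  Distance 2: (row=7, col=8), (row=8, col=7), (row=8, col=9), (row=9, col=6), (row=10, col=7), (row=10, col=9), (row=11, col=8)  <- goal reached here
One shortest path (2 moves): (row=9, col=8) -> (row=9, col=7) -> (row=9, col=6)

Answer: Shortest path length: 2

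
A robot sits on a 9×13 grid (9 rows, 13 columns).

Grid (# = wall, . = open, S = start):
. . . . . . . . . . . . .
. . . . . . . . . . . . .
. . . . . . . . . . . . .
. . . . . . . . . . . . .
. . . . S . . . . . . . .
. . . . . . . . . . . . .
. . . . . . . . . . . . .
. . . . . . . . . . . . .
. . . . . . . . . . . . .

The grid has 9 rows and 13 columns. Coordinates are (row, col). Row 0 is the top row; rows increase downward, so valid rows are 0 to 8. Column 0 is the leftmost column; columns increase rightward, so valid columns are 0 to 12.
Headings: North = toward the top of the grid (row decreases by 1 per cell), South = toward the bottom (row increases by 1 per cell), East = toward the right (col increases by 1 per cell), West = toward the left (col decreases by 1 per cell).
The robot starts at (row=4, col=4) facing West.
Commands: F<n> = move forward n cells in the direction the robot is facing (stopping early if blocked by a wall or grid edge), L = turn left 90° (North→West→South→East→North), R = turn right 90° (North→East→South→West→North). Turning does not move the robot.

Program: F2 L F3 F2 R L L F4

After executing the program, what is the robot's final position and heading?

Start: (row=4, col=4), facing West
  F2: move forward 2, now at (row=4, col=2)
  L: turn left, now facing South
  F3: move forward 3, now at (row=7, col=2)
  F2: move forward 1/2 (blocked), now at (row=8, col=2)
  R: turn right, now facing West
  L: turn left, now facing South
  L: turn left, now facing East
  F4: move forward 4, now at (row=8, col=6)
Final: (row=8, col=6), facing East

Answer: Final position: (row=8, col=6), facing East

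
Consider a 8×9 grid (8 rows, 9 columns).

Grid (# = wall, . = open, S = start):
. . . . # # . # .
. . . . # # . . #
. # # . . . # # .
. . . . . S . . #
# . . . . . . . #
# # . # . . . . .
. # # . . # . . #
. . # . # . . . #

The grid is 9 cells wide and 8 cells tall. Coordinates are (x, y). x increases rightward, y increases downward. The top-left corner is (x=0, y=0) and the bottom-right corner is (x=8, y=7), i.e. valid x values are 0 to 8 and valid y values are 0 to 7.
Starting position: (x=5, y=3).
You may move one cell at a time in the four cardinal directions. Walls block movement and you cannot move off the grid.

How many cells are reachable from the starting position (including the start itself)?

Answer: Reachable cells: 41

Derivation:
BFS flood-fill from (x=5, y=3):
  Distance 0: (x=5, y=3)
  Distance 1: (x=5, y=2), (x=4, y=3), (x=6, y=3), (x=5, y=4)
  Distance 2: (x=4, y=2), (x=3, y=3), (x=7, y=3), (x=4, y=4), (x=6, y=4), (x=5, y=5)
  Distance 3: (x=3, y=2), (x=2, y=3), (x=3, y=4), (x=7, y=4), (x=4, y=5), (x=6, y=5)
  Distance 4: (x=3, y=1), (x=1, y=3), (x=2, y=4), (x=7, y=5), (x=4, y=6), (x=6, y=6)
  Distance 5: (x=3, y=0), (x=2, y=1), (x=0, y=3), (x=1, y=4), (x=2, y=5), (x=8, y=5), (x=3, y=6), (x=7, y=6), (x=6, y=7)
  Distance 6: (x=2, y=0), (x=1, y=1), (x=0, y=2), (x=3, y=7), (x=5, y=7), (x=7, y=7)
  Distance 7: (x=1, y=0), (x=0, y=1)
  Distance 8: (x=0, y=0)
Total reachable: 41 (grid has 49 open cells total)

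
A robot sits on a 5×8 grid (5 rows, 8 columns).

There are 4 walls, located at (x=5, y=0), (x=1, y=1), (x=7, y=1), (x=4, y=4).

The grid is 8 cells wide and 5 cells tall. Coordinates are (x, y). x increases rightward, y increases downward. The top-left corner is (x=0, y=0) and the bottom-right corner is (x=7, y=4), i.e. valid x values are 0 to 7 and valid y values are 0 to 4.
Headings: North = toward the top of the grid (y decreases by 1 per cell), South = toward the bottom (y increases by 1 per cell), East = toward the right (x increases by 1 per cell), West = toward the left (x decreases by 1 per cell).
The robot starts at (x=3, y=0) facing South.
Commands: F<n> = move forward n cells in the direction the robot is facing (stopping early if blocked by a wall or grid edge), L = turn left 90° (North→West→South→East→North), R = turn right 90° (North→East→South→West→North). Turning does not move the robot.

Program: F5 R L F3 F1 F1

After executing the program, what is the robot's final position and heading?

Start: (x=3, y=0), facing South
  F5: move forward 4/5 (blocked), now at (x=3, y=4)
  R: turn right, now facing West
  L: turn left, now facing South
  F3: move forward 0/3 (blocked), now at (x=3, y=4)
  F1: move forward 0/1 (blocked), now at (x=3, y=4)
  F1: move forward 0/1 (blocked), now at (x=3, y=4)
Final: (x=3, y=4), facing South

Answer: Final position: (x=3, y=4), facing South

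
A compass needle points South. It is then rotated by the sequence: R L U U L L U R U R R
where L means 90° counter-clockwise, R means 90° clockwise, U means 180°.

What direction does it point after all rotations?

Answer: Final heading: West

Derivation:
Start: South
  R (right (90° clockwise)) -> West
  L (left (90° counter-clockwise)) -> South
  U (U-turn (180°)) -> North
  U (U-turn (180°)) -> South
  L (left (90° counter-clockwise)) -> East
  L (left (90° counter-clockwise)) -> North
  U (U-turn (180°)) -> South
  R (right (90° clockwise)) -> West
  U (U-turn (180°)) -> East
  R (right (90° clockwise)) -> South
  R (right (90° clockwise)) -> West
Final: West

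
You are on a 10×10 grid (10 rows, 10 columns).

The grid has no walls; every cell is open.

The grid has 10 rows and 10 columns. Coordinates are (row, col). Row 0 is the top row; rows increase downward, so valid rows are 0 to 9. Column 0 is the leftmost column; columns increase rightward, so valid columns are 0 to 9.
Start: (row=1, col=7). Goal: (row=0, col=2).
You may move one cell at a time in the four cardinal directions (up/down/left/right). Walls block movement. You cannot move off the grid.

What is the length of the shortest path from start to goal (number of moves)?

BFS from (row=1, col=7) until reaching (row=0, col=2):
  Distance 0: (row=1, col=7)
  Distance 1: (row=0, col=7), (row=1, col=6), (row=1, col=8), (row=2, col=7)
  Distance 2: (row=0, col=6), (row=0, col=8), (row=1, col=5), (row=1, col=9), (row=2, col=6), (row=2, col=8), (row=3, col=7)
  Distance 3: (row=0, col=5), (row=0, col=9), (row=1, col=4), (row=2, col=5), (row=2, col=9), (row=3, col=6), (row=3, col=8), (row=4, col=7)
  Distance 4: (row=0, col=4), (row=1, col=3), (row=2, col=4), (row=3, col=5), (row=3, col=9), (row=4, col=6), (row=4, col=8), (row=5, col=7)
  Distance 5: (row=0, col=3), (row=1, col=2), (row=2, col=3), (row=3, col=4), (row=4, col=5), (row=4, col=9), (row=5, col=6), (row=5, col=8), (row=6, col=7)
  Distance 6: (row=0, col=2), (row=1, col=1), (row=2, col=2), (row=3, col=3), (row=4, col=4), (row=5, col=5), (row=5, col=9), (row=6, col=6), (row=6, col=8), (row=7, col=7)  <- goal reached here
One shortest path (6 moves): (row=1, col=7) -> (row=1, col=6) -> (row=1, col=5) -> (row=1, col=4) -> (row=1, col=3) -> (row=1, col=2) -> (row=0, col=2)

Answer: Shortest path length: 6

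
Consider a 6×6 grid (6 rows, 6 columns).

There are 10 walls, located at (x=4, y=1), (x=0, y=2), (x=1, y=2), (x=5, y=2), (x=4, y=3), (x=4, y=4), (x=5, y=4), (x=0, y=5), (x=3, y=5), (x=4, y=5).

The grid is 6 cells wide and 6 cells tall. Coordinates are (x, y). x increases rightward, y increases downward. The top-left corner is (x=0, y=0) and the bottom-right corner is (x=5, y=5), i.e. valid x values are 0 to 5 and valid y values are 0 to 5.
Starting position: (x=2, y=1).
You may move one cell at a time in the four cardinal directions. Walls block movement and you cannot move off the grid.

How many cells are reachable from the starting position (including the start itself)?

BFS flood-fill from (x=2, y=1):
  Distance 0: (x=2, y=1)
  Distance 1: (x=2, y=0), (x=1, y=1), (x=3, y=1), (x=2, y=2)
  Distance 2: (x=1, y=0), (x=3, y=0), (x=0, y=1), (x=3, y=2), (x=2, y=3)
  Distance 3: (x=0, y=0), (x=4, y=0), (x=4, y=2), (x=1, y=3), (x=3, y=3), (x=2, y=4)
  Distance 4: (x=5, y=0), (x=0, y=3), (x=1, y=4), (x=3, y=4), (x=2, y=5)
  Distance 5: (x=5, y=1), (x=0, y=4), (x=1, y=5)
Total reachable: 24 (grid has 26 open cells total)

Answer: Reachable cells: 24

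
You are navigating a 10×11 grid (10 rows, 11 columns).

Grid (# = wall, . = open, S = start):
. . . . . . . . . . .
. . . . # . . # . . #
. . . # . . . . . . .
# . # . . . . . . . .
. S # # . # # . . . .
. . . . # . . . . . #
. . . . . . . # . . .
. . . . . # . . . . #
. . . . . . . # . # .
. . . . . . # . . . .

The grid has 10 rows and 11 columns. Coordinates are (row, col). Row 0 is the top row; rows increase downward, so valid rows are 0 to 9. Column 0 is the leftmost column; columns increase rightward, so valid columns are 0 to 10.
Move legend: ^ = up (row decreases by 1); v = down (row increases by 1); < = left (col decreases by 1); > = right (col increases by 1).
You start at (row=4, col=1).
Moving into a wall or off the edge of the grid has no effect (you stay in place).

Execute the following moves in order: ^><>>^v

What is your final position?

Answer: Final position: (row=3, col=1)

Derivation:
Start: (row=4, col=1)
  ^ (up): (row=4, col=1) -> (row=3, col=1)
  > (right): blocked, stay at (row=3, col=1)
  < (left): blocked, stay at (row=3, col=1)
  > (right): blocked, stay at (row=3, col=1)
  > (right): blocked, stay at (row=3, col=1)
  ^ (up): (row=3, col=1) -> (row=2, col=1)
  v (down): (row=2, col=1) -> (row=3, col=1)
Final: (row=3, col=1)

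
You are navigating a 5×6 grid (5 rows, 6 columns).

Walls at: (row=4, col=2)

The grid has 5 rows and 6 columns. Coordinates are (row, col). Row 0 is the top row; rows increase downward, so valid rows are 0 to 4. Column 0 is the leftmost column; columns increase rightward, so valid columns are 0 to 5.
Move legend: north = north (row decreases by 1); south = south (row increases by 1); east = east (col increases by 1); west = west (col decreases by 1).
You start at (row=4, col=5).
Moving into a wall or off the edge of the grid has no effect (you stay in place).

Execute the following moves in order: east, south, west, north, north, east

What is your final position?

Start: (row=4, col=5)
  east (east): blocked, stay at (row=4, col=5)
  south (south): blocked, stay at (row=4, col=5)
  west (west): (row=4, col=5) -> (row=4, col=4)
  north (north): (row=4, col=4) -> (row=3, col=4)
  north (north): (row=3, col=4) -> (row=2, col=4)
  east (east): (row=2, col=4) -> (row=2, col=5)
Final: (row=2, col=5)

Answer: Final position: (row=2, col=5)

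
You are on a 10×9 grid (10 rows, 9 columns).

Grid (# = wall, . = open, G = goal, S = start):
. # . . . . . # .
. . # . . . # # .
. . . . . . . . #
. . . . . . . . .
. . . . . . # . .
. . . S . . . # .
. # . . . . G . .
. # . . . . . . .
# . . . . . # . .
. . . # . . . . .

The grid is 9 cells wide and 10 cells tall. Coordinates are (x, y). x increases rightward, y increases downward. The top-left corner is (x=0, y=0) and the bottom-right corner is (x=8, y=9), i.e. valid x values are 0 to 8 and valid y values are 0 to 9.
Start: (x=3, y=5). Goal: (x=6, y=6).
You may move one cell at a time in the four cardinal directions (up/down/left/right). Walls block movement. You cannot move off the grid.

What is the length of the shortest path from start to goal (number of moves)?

Answer: Shortest path length: 4

Derivation:
BFS from (x=3, y=5) until reaching (x=6, y=6):
  Distance 0: (x=3, y=5)
  Distance 1: (x=3, y=4), (x=2, y=5), (x=4, y=5), (x=3, y=6)
  Distance 2: (x=3, y=3), (x=2, y=4), (x=4, y=4), (x=1, y=5), (x=5, y=5), (x=2, y=6), (x=4, y=6), (x=3, y=7)
  Distance 3: (x=3, y=2), (x=2, y=3), (x=4, y=3), (x=1, y=4), (x=5, y=4), (x=0, y=5), (x=6, y=5), (x=5, y=6), (x=2, y=7), (x=4, y=7), (x=3, y=8)
  Distance 4: (x=3, y=1), (x=2, y=2), (x=4, y=2), (x=1, y=3), (x=5, y=3), (x=0, y=4), (x=0, y=6), (x=6, y=6), (x=5, y=7), (x=2, y=8), (x=4, y=8)  <- goal reached here
One shortest path (4 moves): (x=3, y=5) -> (x=4, y=5) -> (x=5, y=5) -> (x=6, y=5) -> (x=6, y=6)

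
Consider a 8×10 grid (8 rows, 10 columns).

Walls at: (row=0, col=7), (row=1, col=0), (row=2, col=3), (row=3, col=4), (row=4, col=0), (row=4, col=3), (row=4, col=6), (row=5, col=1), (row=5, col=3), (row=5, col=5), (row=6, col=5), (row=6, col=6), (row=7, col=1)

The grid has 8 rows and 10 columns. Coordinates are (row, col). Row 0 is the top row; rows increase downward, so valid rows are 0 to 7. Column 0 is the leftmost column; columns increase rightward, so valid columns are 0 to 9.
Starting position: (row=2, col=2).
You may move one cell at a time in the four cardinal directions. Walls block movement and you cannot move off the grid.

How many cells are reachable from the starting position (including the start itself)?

Answer: Reachable cells: 67

Derivation:
BFS flood-fill from (row=2, col=2):
  Distance 0: (row=2, col=2)
  Distance 1: (row=1, col=2), (row=2, col=1), (row=3, col=2)
  Distance 2: (row=0, col=2), (row=1, col=1), (row=1, col=3), (row=2, col=0), (row=3, col=1), (row=3, col=3), (row=4, col=2)
  Distance 3: (row=0, col=1), (row=0, col=3), (row=1, col=4), (row=3, col=0), (row=4, col=1), (row=5, col=2)
  Distance 4: (row=0, col=0), (row=0, col=4), (row=1, col=5), (row=2, col=4), (row=6, col=2)
  Distance 5: (row=0, col=5), (row=1, col=6), (row=2, col=5), (row=6, col=1), (row=6, col=3), (row=7, col=2)
  Distance 6: (row=0, col=6), (row=1, col=7), (row=2, col=6), (row=3, col=5), (row=6, col=0), (row=6, col=4), (row=7, col=3)
  Distance 7: (row=1, col=8), (row=2, col=7), (row=3, col=6), (row=4, col=5), (row=5, col=0), (row=5, col=4), (row=7, col=0), (row=7, col=4)
  Distance 8: (row=0, col=8), (row=1, col=9), (row=2, col=8), (row=3, col=7), (row=4, col=4), (row=7, col=5)
  Distance 9: (row=0, col=9), (row=2, col=9), (row=3, col=8), (row=4, col=7), (row=7, col=6)
  Distance 10: (row=3, col=9), (row=4, col=8), (row=5, col=7), (row=7, col=7)
  Distance 11: (row=4, col=9), (row=5, col=6), (row=5, col=8), (row=6, col=7), (row=7, col=8)
  Distance 12: (row=5, col=9), (row=6, col=8), (row=7, col=9)
  Distance 13: (row=6, col=9)
Total reachable: 67 (grid has 67 open cells total)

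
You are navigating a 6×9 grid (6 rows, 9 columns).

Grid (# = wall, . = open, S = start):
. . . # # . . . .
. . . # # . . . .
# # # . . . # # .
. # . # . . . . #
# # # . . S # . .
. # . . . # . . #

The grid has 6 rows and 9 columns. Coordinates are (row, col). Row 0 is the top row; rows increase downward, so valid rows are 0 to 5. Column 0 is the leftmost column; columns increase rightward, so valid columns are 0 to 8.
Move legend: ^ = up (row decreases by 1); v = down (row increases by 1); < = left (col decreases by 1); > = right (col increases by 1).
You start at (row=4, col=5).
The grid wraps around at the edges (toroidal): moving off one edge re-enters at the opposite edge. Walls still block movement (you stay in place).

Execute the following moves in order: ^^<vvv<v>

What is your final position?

Start: (row=4, col=5)
  ^ (up): (row=4, col=5) -> (row=3, col=5)
  ^ (up): (row=3, col=5) -> (row=2, col=5)
  < (left): (row=2, col=5) -> (row=2, col=4)
  v (down): (row=2, col=4) -> (row=3, col=4)
  v (down): (row=3, col=4) -> (row=4, col=4)
  v (down): (row=4, col=4) -> (row=5, col=4)
  < (left): (row=5, col=4) -> (row=5, col=3)
  v (down): blocked, stay at (row=5, col=3)
  > (right): (row=5, col=3) -> (row=5, col=4)
Final: (row=5, col=4)

Answer: Final position: (row=5, col=4)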